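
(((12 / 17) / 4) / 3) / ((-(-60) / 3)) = 1 / 340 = 0.00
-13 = -13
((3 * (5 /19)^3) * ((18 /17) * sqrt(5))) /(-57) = -2250 * sqrt(5) /2215457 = -0.00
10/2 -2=3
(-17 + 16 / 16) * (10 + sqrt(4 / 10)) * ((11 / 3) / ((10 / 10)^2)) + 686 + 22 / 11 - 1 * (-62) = 490 / 3 - 176 * sqrt(10) / 15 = 126.23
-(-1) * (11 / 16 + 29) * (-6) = -1425 / 8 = -178.12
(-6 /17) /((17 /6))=-36 /289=-0.12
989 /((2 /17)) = 16813 /2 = 8406.50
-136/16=-17/2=-8.50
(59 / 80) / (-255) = -59 / 20400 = -0.00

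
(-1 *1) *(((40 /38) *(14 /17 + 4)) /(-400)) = 41 /3230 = 0.01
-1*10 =-10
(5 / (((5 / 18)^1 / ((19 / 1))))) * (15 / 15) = 342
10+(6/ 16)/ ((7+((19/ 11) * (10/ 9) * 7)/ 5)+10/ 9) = 10.03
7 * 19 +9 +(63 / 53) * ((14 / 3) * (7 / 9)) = 23264 / 159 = 146.31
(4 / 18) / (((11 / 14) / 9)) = 28 / 11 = 2.55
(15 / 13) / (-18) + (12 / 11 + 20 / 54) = 10789 / 7722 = 1.40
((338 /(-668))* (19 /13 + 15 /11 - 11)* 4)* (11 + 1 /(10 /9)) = 10829 /55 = 196.89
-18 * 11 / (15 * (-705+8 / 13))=858 / 45785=0.02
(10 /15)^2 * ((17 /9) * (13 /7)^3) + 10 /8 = 6.63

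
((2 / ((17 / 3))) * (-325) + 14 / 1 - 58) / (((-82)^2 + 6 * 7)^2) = -1349 / 389119426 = -0.00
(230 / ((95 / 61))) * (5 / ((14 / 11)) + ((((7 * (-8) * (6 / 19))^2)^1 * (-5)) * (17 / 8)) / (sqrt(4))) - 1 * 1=-11752677368 / 48013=-244781.15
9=9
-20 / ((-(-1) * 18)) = -10 / 9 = -1.11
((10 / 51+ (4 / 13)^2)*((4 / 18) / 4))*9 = 1253 / 8619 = 0.15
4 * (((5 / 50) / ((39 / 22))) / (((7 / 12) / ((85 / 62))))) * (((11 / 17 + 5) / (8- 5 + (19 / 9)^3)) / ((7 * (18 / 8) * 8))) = 171072 / 89315681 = 0.00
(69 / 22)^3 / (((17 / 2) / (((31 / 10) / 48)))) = 3394593 / 14481280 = 0.23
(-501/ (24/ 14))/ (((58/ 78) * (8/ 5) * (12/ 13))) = -987805/ 3712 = -266.11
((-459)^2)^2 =44386483761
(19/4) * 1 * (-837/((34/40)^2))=-1590300/289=-5502.77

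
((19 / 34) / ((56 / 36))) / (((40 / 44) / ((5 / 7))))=0.28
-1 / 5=-0.20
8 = 8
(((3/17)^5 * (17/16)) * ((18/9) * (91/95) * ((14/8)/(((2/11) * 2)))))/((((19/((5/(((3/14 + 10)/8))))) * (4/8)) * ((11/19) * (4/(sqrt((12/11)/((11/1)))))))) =83349 * sqrt(3)/1536118232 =0.00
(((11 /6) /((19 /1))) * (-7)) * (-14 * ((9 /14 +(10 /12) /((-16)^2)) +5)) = 4674439 /87552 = 53.39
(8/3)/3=0.89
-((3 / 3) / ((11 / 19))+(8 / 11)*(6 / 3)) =-35 / 11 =-3.18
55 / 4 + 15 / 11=665 / 44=15.11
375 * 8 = 3000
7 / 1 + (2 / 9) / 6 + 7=379 / 27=14.04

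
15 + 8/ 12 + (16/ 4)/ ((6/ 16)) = 79/ 3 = 26.33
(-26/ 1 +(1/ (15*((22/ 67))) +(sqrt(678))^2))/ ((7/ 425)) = 18294295/ 462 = 39598.04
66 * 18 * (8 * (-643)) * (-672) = 4106640384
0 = 0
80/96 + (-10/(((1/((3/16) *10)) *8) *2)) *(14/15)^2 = -3/16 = -0.19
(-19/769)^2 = 361/591361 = 0.00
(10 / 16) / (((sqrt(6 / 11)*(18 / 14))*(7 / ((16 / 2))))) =5*sqrt(66) / 54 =0.75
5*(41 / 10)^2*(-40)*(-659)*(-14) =-31017812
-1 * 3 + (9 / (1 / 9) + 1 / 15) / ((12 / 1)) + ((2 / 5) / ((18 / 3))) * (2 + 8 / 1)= 199 / 45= 4.42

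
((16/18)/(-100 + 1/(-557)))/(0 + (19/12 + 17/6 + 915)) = -17824/1843647399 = -0.00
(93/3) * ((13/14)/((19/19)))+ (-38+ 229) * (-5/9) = -9743/126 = -77.33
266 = 266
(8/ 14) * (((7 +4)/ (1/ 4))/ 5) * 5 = 176/ 7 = 25.14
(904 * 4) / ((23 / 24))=86784 / 23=3773.22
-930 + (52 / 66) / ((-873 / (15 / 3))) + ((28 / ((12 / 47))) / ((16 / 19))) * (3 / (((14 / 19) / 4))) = 274462303 / 230472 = 1190.87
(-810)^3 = -531441000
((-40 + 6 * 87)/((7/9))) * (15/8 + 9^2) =51358.82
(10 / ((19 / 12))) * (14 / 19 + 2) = 6240 / 361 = 17.29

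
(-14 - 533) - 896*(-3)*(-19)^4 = 350302301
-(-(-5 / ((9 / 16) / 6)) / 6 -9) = 1 / 9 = 0.11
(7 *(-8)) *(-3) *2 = 336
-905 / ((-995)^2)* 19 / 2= -0.01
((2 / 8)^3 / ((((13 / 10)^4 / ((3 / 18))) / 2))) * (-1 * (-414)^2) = -8926875 / 28561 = -312.55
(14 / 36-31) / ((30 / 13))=-7163 / 540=-13.26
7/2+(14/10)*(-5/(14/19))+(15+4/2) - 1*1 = 10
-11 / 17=-0.65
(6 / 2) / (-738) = -1 / 246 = -0.00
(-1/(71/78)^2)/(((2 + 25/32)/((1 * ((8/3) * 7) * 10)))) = -36341760/448649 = -81.00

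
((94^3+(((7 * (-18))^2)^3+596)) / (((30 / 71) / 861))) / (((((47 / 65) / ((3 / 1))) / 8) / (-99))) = -1259283170457247663728 / 47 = -26793258945898886462.30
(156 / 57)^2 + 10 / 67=184778 / 24187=7.64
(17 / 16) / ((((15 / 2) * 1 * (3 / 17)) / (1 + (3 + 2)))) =289 / 60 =4.82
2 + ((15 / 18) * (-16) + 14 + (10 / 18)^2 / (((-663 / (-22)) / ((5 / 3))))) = 432374 / 161109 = 2.68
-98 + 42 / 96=-1561 / 16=-97.56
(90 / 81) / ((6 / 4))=20 / 27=0.74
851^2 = 724201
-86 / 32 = -43 / 16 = -2.69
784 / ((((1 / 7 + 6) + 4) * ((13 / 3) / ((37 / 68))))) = 152292 / 15691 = 9.71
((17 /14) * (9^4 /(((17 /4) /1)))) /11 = 13122 /77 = 170.42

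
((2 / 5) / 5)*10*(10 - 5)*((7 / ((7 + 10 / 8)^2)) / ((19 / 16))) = 7168 / 20691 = 0.35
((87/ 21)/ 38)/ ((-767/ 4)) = -58/ 102011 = -0.00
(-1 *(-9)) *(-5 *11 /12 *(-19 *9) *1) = 28215 /4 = 7053.75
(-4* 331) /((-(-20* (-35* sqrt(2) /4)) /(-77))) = -7282* sqrt(2) /25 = -411.93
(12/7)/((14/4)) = 24/49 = 0.49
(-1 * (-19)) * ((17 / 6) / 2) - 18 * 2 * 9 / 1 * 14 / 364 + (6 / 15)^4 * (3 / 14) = 9869369 / 682500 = 14.46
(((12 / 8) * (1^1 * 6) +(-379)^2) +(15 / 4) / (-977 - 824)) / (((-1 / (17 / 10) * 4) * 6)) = -3518505589 / 345792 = -10175.21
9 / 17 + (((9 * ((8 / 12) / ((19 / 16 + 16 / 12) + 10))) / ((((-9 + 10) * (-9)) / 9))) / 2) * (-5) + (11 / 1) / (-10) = 64103 / 102170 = 0.63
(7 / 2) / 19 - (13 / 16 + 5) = -1711 / 304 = -5.63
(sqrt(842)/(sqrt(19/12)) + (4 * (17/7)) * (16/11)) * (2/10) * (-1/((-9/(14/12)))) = 0.96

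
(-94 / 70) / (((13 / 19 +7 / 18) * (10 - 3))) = -16074 / 89915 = -0.18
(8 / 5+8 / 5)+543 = 2731 / 5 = 546.20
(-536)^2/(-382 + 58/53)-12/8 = -7628485/10094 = -755.74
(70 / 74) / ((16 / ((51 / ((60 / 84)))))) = 2499 / 592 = 4.22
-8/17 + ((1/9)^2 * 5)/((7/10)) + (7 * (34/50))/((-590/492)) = -309356336/71087625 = -4.35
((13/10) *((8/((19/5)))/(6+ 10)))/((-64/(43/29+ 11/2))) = -5265/282112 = -0.02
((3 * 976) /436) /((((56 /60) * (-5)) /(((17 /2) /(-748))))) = 549 /33572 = 0.02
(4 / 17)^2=0.06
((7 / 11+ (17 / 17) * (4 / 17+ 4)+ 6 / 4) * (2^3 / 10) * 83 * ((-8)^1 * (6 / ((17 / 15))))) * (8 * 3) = -1367117568 / 3179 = -430046.42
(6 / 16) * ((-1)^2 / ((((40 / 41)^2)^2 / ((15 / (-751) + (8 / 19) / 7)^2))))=136519598092827 / 204321048350720000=0.00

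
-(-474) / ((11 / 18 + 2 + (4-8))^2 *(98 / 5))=76788 / 6125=12.54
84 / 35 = 12 / 5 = 2.40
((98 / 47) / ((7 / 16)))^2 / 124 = 12544 / 68479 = 0.18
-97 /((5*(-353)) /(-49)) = -4753 /1765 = -2.69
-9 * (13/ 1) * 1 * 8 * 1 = -936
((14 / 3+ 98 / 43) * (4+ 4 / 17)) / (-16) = -1.84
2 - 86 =-84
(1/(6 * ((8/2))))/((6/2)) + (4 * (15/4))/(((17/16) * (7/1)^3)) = 23111/419832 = 0.06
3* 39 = 117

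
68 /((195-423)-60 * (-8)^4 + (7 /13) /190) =-9880 /35740609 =-0.00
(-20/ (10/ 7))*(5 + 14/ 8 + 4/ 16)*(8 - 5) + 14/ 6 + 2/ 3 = -291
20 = 20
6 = 6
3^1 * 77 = 231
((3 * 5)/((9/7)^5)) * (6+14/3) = 2689120/59049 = 45.54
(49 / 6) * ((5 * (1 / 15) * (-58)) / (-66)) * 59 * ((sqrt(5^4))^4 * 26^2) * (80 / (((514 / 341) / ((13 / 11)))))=2337751204080.36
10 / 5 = 2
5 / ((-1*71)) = -5 / 71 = -0.07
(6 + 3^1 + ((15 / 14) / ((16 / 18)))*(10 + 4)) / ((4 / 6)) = 621 / 16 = 38.81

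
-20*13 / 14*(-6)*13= 10140 / 7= 1448.57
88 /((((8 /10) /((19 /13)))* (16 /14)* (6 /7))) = 164.12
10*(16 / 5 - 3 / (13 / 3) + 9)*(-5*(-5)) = 37400 / 13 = 2876.92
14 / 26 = 7 / 13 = 0.54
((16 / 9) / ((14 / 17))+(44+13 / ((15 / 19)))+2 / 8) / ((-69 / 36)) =-79223 / 2415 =-32.80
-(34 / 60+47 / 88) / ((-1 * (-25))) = -1453 / 33000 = -0.04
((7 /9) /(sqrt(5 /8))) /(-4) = -7 * sqrt(10) /90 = -0.25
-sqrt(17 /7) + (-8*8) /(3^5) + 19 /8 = 4105 /1944-sqrt(119) /7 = 0.55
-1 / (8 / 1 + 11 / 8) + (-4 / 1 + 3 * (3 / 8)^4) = -1243343 / 307200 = -4.05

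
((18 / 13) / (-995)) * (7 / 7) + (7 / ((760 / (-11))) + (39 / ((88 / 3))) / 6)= 1028453 / 8650928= 0.12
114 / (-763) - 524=-399926 / 763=-524.15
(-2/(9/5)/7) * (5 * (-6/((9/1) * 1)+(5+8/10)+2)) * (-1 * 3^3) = 1070/7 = 152.86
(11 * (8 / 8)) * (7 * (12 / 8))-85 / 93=114.59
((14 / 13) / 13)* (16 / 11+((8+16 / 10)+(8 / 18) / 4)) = 77378 / 83655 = 0.92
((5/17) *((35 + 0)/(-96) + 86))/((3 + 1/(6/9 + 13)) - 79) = -1685305/5080416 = -0.33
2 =2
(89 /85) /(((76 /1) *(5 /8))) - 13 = -104797 /8075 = -12.98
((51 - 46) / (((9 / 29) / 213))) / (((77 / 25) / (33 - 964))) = -34230875 / 33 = -1037299.24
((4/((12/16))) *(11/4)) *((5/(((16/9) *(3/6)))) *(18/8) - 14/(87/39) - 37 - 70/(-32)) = -96745/232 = -417.00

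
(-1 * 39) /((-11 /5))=195 /11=17.73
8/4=2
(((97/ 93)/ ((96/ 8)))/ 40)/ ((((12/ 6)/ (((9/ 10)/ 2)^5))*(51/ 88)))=0.00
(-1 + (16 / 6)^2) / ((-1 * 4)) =-55 / 36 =-1.53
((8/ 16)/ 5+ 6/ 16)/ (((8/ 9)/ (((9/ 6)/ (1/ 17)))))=8721/ 640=13.63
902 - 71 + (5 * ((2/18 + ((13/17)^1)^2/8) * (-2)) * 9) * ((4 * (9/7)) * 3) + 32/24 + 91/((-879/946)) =851074360/1778217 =478.61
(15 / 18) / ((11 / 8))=20 / 33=0.61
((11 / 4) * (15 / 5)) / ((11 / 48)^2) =1728 / 11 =157.09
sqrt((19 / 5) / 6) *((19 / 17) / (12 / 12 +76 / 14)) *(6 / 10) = 0.08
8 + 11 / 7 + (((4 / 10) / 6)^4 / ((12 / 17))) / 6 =9.57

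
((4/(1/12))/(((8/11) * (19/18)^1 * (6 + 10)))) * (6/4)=5.86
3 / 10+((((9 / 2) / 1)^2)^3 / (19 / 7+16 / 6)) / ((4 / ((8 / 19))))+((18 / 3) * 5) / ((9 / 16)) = 222676283 / 1030560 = 216.07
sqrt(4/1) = 2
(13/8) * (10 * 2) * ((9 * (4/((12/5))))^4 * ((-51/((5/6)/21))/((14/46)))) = -6947825625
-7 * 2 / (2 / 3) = -21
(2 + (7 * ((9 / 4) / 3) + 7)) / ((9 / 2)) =19 / 6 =3.17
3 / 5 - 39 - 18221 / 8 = -92641 / 40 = -2316.02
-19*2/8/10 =-0.48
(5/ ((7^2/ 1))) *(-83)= -415/ 49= -8.47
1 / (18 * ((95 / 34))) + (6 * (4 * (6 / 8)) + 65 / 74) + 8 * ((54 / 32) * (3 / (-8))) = 7003109 / 506160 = 13.84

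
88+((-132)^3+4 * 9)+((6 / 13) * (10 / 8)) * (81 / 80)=-956734861 / 416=-2299843.42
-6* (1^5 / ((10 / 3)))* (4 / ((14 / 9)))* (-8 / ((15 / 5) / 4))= 1728 / 35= 49.37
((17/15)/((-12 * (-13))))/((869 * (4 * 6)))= 17/48803040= 0.00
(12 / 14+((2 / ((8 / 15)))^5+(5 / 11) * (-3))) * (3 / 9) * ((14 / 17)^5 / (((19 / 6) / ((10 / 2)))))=701475427695 / 4748001808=147.74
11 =11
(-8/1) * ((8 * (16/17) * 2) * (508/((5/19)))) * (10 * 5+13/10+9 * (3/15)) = -5248217088/425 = -12348746.09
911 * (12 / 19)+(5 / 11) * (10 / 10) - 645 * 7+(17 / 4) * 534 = -697925 / 418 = -1669.68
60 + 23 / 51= 60.45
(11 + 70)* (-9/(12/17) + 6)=-2187/4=-546.75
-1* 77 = -77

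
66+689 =755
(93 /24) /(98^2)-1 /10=-38261 /384160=-0.10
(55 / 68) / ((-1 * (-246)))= 55 / 16728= 0.00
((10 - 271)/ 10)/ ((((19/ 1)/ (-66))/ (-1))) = -8613/ 95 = -90.66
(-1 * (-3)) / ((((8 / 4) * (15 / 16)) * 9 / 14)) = 112 / 45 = 2.49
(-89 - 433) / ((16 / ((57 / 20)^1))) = -14877 / 160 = -92.98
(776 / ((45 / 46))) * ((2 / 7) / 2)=35696 / 315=113.32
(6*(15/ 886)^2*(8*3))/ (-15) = -540/ 196249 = -0.00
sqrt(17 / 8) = sqrt(34) / 4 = 1.46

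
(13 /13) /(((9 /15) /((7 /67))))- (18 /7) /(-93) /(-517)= 0.17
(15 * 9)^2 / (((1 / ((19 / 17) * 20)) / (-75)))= -519412500 / 17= -30553676.47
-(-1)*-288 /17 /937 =-288 /15929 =-0.02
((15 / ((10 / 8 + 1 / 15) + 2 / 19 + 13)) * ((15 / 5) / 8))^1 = 12825 / 32882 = 0.39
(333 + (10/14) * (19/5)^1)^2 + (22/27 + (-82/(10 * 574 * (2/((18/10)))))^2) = 1491085782187/13230000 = 112704.90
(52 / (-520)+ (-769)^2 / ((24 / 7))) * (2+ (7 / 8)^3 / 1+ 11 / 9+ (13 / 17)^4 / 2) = 32365984112805017 / 46183772160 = 700808.59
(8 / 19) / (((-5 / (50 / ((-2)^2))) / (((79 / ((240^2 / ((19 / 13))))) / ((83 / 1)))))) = -79 / 3107520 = -0.00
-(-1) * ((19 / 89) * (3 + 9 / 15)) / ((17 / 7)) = 2394 / 7565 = 0.32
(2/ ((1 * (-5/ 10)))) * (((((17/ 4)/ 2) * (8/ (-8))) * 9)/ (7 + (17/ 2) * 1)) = 153/ 31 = 4.94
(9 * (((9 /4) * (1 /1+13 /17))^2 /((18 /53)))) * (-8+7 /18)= -14703525 /4624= -3179.83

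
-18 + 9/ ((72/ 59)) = -85/ 8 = -10.62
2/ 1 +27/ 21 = 23/ 7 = 3.29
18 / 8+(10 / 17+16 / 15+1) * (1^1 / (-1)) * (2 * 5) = -24.30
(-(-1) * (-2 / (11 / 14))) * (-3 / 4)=21 / 11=1.91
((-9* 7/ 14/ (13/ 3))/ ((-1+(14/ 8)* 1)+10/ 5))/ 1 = -54/ 143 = -0.38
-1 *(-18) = 18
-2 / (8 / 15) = -3.75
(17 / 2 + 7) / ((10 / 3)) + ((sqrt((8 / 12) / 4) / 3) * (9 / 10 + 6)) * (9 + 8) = 20.61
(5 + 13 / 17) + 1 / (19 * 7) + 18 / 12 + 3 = 10.27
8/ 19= 0.42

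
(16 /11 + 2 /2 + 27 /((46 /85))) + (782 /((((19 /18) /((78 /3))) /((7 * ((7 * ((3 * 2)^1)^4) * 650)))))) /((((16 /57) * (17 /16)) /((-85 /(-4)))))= 28664794254122487 /506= 56649791016052.35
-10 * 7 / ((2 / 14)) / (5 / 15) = -1470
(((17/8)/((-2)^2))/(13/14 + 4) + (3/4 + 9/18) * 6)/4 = 8399/4416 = 1.90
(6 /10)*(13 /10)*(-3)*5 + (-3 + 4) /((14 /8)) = -779 /70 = -11.13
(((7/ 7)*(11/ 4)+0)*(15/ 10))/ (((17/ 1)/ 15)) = 495/ 136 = 3.64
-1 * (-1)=1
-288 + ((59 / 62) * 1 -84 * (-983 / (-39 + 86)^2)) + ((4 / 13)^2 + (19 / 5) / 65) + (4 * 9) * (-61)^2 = 133706.48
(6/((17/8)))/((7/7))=48/17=2.82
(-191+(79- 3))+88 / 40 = -564 / 5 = -112.80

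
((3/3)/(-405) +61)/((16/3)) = 1544/135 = 11.44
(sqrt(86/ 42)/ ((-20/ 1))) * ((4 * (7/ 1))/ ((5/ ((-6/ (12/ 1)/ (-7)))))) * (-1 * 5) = sqrt(903)/ 210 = 0.14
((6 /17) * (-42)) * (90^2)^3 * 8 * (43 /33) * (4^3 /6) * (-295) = 48321846881280000000 /187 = 258405598295614973.26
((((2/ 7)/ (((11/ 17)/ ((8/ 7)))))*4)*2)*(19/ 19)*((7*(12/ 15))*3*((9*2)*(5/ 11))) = 470016/ 847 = 554.92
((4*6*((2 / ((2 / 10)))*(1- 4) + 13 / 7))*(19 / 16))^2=126090441 / 196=643318.58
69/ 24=23/ 8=2.88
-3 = -3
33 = 33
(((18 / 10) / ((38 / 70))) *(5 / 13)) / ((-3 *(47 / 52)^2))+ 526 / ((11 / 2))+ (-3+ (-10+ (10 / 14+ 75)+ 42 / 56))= 2049978193 / 12927068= 158.58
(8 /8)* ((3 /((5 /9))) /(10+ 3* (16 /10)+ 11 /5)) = 27 /85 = 0.32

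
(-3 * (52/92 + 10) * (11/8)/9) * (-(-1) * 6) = -2673/92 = -29.05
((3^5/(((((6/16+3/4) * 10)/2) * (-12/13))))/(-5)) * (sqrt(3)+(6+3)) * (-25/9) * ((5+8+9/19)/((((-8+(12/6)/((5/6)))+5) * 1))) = 33280 * sqrt(3)/57+99840/19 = 6266.01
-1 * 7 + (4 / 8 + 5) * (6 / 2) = 9.50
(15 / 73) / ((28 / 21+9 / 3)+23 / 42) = 126 / 2993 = 0.04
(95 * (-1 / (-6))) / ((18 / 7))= 665 / 108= 6.16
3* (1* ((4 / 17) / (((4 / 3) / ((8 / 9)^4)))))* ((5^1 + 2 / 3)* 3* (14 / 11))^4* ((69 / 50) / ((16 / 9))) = 56224.06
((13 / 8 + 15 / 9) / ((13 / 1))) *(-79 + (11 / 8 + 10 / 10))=-48427 / 2496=-19.40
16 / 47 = 0.34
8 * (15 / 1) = 120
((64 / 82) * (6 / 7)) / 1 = 192 / 287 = 0.67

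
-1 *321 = -321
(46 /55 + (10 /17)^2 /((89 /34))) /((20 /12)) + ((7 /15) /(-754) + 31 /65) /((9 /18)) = 1.53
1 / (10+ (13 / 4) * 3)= 4 / 79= 0.05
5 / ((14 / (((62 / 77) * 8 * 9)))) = 11160 / 539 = 20.71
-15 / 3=-5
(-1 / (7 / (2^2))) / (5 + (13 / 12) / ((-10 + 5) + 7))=-96 / 931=-0.10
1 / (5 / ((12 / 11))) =12 / 55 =0.22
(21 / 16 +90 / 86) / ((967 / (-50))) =-0.12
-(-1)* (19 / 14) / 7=19 / 98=0.19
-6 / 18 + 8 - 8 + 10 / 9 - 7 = -56 / 9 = -6.22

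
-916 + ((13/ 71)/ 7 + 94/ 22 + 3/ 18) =-29900153/ 32802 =-911.53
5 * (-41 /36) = -205 /36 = -5.69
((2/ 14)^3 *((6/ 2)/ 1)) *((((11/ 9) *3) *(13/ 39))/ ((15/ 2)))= 22/ 15435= 0.00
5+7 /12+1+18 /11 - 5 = 3.22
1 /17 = 0.06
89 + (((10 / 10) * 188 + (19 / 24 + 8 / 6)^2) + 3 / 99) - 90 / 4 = 547105 / 2112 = 259.05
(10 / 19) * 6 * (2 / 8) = 15 / 19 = 0.79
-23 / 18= -1.28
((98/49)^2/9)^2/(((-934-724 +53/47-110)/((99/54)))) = -4136/20179449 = -0.00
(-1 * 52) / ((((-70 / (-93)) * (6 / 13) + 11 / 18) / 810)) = -305538480 / 6953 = -43943.40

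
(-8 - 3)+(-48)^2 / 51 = 581 / 17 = 34.18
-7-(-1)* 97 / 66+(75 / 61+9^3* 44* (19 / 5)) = 2453534969 / 20130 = 121884.50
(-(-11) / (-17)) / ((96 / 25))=-275 / 1632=-0.17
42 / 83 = 0.51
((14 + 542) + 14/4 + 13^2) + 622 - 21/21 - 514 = 1671/2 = 835.50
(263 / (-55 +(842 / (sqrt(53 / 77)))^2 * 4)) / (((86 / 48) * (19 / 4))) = 446048 / 59466161183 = 0.00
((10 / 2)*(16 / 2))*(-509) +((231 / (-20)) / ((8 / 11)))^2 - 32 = -515578519 / 25600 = -20139.79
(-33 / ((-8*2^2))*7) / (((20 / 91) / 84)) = 441441 / 160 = 2759.01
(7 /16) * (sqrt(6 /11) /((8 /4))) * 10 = 35 * sqrt(66) /176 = 1.62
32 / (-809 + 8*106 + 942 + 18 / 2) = 0.03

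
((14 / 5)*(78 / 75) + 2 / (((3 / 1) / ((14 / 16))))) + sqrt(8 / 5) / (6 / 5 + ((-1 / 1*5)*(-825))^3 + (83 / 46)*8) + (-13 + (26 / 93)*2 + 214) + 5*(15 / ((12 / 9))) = 261.30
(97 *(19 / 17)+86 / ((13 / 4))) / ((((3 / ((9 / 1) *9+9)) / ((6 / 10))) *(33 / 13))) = 956.37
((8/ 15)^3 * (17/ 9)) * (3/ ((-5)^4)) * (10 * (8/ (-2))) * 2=-139264/ 1265625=-0.11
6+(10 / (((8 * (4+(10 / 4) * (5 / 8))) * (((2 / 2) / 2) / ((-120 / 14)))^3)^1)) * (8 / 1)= -276296838 / 30527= -9050.90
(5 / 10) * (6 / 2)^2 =9 / 2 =4.50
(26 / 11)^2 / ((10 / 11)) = 6.15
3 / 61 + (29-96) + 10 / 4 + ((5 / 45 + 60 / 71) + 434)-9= 28182235 / 77958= 361.51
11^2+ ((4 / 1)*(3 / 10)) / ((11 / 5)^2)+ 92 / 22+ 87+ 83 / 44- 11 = 98405 / 484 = 203.32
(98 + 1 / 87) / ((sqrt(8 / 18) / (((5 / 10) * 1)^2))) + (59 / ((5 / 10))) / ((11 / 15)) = 504437 / 2552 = 197.66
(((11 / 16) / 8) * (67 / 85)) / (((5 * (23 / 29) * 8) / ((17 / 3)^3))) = 6176797 / 15897600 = 0.39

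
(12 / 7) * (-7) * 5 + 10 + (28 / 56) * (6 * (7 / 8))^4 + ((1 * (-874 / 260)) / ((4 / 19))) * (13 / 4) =711557 / 2560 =277.95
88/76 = 1.16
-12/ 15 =-4/ 5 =-0.80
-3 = -3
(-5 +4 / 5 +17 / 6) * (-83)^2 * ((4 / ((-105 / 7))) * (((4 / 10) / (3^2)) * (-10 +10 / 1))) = 0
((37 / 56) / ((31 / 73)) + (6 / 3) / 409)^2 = 1228065128761 / 504134080576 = 2.44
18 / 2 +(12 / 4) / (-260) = 2337 / 260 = 8.99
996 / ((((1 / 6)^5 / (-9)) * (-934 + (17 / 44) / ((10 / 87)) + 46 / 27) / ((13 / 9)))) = 1196121738240 / 11035747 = 108386.11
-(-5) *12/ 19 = 60/ 19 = 3.16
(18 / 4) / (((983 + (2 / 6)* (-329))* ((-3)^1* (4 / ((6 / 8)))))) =-27 / 83840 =-0.00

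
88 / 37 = 2.38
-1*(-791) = 791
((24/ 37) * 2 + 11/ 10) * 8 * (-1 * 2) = -7096/ 185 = -38.36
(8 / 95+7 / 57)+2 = 629 / 285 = 2.21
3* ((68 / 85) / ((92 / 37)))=111 / 115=0.97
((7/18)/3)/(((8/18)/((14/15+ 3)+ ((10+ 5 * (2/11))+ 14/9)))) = 56819/11880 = 4.78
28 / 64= 0.44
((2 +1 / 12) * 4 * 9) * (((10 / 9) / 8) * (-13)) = -1625 / 12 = -135.42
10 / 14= 0.71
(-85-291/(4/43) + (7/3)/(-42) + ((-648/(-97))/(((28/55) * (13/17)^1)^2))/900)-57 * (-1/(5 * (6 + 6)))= -928910788691/289172520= -3212.31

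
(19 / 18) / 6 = 0.18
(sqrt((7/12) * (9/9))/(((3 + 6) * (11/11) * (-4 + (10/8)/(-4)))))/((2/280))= -2.75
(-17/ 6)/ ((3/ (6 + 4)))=-85/ 9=-9.44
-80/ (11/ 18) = -130.91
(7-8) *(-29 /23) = 29 /23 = 1.26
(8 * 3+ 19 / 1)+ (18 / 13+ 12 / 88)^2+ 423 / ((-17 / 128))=-4365752923 / 1390532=-3139.63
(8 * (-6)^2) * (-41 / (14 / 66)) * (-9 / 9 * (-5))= -1948320 / 7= -278331.43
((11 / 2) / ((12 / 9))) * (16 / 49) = 66 / 49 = 1.35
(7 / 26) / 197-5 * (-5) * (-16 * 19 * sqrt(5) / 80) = 7 / 5122-95 * sqrt(5) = -212.43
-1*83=-83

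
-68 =-68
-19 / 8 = -2.38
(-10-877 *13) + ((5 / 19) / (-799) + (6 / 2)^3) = -172820509 / 15181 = -11384.00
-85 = -85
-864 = -864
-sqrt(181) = -13.45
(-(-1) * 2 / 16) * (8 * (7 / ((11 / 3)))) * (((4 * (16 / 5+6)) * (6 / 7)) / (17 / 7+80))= 23184 / 31735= 0.73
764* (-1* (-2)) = 1528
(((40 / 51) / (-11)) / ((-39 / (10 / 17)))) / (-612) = -100 / 56907279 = -0.00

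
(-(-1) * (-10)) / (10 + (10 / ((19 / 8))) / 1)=-19 / 27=-0.70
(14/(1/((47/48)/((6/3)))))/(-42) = -47/288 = -0.16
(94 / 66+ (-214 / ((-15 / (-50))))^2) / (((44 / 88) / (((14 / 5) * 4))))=5642082992 / 495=11398147.46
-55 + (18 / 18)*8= -47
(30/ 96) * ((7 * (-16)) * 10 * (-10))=3500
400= 400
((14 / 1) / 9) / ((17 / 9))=14 / 17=0.82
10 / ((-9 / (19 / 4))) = -95 / 18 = -5.28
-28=-28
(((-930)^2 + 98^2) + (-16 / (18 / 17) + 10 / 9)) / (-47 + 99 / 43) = -18801535 / 961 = -19564.55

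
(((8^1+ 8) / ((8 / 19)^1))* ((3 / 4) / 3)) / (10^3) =19 / 2000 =0.01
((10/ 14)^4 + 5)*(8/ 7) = 101040/ 16807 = 6.01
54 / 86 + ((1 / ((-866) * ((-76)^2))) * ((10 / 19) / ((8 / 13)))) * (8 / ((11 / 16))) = 882071464 / 1404784931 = 0.63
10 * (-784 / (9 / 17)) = -133280 / 9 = -14808.89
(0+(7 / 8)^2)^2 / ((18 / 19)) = 45619 / 73728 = 0.62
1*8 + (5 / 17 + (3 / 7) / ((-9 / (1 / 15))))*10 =11684 / 1071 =10.91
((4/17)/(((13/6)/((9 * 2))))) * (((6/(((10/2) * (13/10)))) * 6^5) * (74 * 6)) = 17897988096/2873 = 6229720.88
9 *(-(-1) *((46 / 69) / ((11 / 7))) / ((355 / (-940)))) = -7896 / 781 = -10.11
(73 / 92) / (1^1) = 73 / 92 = 0.79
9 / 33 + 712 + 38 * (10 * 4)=24555 / 11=2232.27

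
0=0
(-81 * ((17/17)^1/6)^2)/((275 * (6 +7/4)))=-9/8525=-0.00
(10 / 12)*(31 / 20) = 31 / 24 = 1.29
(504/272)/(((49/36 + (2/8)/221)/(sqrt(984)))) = 14742 * sqrt(246)/5419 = 42.67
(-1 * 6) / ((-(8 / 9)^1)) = 27 / 4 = 6.75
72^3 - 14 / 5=373245.20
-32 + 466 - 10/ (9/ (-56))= 4466/ 9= 496.22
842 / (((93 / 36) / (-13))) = -131352 / 31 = -4237.16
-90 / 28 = -3.21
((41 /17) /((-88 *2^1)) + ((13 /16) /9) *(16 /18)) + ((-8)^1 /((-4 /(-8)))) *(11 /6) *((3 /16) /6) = -206029 /242352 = -0.85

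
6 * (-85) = -510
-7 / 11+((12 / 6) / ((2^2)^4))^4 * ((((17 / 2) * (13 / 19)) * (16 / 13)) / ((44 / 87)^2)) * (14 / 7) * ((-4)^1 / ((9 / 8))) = -0.64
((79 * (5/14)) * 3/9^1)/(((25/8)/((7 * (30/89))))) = 7.10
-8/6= -4/3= -1.33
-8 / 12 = -2 / 3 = -0.67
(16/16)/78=1/78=0.01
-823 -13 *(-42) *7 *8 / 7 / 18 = -1741 / 3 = -580.33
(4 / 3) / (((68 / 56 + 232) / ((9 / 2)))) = 84 / 3265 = 0.03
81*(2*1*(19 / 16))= 1539 / 8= 192.38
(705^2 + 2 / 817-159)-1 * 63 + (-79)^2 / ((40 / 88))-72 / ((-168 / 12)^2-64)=22940784942 / 44935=510532.66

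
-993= -993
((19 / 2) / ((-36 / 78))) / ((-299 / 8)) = 38 / 69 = 0.55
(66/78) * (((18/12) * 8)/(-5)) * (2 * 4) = -16.25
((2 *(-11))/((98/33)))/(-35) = 363/1715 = 0.21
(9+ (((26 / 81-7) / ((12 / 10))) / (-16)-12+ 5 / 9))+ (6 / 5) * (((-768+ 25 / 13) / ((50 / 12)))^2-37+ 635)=169525496212621 / 4106700000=41280.22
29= 29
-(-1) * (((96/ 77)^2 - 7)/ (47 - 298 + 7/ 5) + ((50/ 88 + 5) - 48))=-313808221/ 7399392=-42.41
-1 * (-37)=37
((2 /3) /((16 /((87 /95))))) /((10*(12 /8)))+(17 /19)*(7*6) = 428429 /11400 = 37.58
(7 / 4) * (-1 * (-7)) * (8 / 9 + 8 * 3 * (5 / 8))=7007 / 36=194.64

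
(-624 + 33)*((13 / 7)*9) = -69147 / 7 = -9878.14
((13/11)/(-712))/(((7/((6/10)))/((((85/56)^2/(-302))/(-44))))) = -56355/2284580114432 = -0.00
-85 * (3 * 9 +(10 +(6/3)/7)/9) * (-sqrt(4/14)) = 16745 * sqrt(14)/49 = 1278.65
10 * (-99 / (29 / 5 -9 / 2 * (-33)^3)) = -0.01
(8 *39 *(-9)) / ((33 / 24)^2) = -179712 / 121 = -1485.22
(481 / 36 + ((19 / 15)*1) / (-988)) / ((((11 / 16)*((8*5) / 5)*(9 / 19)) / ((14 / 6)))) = 188993 / 15795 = 11.97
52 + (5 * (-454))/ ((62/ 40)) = -1412.52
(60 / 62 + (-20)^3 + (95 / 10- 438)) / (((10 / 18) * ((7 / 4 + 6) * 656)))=-4702563 / 1576040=-2.98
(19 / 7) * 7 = 19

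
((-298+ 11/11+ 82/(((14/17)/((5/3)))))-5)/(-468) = 2857/9828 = 0.29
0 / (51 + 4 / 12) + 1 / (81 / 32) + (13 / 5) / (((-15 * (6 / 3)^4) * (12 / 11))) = 49913 / 129600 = 0.39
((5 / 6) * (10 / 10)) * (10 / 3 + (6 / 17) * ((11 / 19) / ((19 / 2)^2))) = 2917055 / 1049427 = 2.78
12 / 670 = 6 / 335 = 0.02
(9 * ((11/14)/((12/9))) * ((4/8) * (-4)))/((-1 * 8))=297/224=1.33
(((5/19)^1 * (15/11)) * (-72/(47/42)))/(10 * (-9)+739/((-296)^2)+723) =-19871308800/544799954941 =-0.04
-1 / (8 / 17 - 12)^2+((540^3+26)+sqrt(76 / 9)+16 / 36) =2*sqrt(19) / 3+54442242356407 / 345744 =157464029.34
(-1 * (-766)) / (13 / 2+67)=1532 / 147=10.42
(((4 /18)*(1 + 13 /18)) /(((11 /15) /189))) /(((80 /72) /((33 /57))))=1953 /38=51.39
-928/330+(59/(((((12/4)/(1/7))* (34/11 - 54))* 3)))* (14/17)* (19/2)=-2786009/942480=-2.96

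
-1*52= -52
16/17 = 0.94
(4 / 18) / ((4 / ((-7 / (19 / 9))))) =-7 / 38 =-0.18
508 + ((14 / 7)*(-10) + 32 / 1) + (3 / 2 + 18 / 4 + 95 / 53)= 27973 / 53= 527.79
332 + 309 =641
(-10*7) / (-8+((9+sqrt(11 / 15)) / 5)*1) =175*sqrt(165) / 7202+81375 / 7202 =11.61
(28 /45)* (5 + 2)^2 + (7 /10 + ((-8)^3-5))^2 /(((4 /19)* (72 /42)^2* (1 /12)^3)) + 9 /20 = 335033101399 /450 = 744518003.11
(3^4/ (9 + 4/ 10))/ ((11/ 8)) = 3240/ 517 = 6.27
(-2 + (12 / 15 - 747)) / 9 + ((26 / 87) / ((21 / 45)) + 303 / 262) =-64889407 / 797790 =-81.34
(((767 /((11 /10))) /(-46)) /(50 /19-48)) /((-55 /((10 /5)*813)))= -11847849 /1199473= -9.88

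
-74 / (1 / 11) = -814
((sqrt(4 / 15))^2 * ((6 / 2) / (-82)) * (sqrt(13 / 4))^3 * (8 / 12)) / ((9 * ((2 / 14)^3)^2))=-1529437 * sqrt(13) / 11070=-498.14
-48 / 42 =-8 / 7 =-1.14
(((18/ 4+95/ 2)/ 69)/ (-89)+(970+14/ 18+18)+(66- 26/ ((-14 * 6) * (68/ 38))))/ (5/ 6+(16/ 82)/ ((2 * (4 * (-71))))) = 26930115019937/ 21264207342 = 1266.45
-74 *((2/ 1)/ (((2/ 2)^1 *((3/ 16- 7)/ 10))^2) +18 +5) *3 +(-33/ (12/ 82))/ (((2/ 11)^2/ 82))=-26870803235/ 47524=-565415.44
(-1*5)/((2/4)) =-10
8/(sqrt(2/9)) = 12* sqrt(2) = 16.97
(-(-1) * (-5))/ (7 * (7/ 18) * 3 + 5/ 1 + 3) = -30/ 97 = -0.31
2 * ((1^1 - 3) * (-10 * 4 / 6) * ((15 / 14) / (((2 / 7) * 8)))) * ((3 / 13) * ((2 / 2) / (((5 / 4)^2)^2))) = 384 / 325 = 1.18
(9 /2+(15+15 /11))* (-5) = -2295 /22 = -104.32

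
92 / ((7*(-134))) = -46 / 469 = -0.10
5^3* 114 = 14250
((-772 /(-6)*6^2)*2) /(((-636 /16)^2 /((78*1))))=1284608 /2809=457.32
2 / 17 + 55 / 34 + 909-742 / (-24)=192097 / 204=941.65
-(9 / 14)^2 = -81 / 196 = -0.41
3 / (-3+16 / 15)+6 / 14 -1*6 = -7.12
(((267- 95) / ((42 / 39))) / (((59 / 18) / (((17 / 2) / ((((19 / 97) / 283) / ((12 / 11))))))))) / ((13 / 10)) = 43344030960 / 86317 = 502149.41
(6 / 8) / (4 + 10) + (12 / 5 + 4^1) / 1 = 1807 / 280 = 6.45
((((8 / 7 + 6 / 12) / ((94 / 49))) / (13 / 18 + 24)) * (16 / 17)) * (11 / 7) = 0.05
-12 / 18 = -2 / 3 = -0.67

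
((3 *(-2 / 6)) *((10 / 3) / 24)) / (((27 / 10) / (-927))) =2575 / 54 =47.69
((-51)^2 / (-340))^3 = -3581577 / 8000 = -447.70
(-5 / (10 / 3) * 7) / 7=-3 / 2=-1.50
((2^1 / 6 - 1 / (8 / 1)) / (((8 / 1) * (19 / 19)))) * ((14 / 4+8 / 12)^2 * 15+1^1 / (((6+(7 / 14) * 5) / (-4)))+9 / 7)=1865195 / 274176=6.80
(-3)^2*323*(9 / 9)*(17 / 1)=49419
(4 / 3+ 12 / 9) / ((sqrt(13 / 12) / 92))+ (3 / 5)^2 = 9 / 25+ 1472 * sqrt(39) / 39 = 236.07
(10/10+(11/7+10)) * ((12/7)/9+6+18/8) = 15598/147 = 106.11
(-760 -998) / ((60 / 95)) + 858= -3851 / 2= -1925.50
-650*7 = -4550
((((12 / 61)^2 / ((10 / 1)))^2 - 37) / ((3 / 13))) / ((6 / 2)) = -53.44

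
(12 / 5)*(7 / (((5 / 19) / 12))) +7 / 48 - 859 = -111329 / 1200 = -92.77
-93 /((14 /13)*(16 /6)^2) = -10881 /896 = -12.14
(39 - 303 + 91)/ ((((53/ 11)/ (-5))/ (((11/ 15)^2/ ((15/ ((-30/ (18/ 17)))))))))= -3914471/ 21465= -182.37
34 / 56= 17 / 28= 0.61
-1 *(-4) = 4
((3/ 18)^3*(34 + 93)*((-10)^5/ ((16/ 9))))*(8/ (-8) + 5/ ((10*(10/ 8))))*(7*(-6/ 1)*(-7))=11668125/ 2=5834062.50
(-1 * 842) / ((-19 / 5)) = 4210 / 19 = 221.58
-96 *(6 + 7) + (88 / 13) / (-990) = -1248.01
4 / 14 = 2 / 7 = 0.29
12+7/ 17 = 211/ 17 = 12.41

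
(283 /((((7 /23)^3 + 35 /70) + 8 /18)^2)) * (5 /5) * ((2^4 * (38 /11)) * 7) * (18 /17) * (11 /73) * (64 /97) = 66550689631531155456 /5462050781169713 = 12184.19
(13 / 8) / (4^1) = 13 / 32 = 0.41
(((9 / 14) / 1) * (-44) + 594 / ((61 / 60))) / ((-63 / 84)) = -316536 / 427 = -741.30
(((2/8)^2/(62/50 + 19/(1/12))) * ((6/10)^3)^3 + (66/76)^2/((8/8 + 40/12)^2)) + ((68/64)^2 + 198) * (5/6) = 165.98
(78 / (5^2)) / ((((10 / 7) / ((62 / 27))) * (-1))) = -5642 / 1125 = -5.02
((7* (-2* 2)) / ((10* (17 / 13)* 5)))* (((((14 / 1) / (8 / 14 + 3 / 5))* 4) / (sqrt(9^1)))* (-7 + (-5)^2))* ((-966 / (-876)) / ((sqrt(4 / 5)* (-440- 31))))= 5743192* sqrt(5) / 39941585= 0.32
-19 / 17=-1.12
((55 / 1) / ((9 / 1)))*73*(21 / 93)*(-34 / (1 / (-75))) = 23889250 / 93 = 256873.66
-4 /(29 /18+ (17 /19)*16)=-1368 /5447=-0.25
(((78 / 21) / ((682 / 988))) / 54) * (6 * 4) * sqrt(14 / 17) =51376 * sqrt(238) / 365211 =2.17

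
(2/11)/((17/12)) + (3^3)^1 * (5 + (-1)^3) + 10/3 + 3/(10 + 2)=250681/2244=111.71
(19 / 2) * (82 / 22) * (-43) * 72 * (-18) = 21706056 / 11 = 1973277.82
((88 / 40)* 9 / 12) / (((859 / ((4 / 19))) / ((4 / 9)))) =44 / 244815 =0.00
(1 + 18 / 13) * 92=2852 / 13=219.38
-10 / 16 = -5 / 8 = -0.62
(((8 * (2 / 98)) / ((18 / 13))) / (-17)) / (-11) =52 / 82467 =0.00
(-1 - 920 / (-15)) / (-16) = -181 / 48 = -3.77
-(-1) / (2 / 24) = 12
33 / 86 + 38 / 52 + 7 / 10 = 10143 / 5590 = 1.81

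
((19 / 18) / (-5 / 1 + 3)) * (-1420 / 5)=1349 / 9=149.89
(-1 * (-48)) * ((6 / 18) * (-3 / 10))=-24 / 5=-4.80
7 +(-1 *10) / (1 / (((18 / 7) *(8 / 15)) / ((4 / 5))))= -10.14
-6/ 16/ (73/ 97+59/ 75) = -21825/ 89584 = -0.24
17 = 17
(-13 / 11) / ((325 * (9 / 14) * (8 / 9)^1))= -7 / 1100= -0.01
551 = 551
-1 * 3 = -3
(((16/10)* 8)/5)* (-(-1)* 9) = 576/25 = 23.04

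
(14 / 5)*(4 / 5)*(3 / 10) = 84 / 125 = 0.67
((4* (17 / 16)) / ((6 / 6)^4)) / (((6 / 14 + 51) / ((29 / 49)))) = 0.05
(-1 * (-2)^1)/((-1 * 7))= -2/7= -0.29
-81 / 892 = -0.09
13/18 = 0.72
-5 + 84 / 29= -61 / 29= -2.10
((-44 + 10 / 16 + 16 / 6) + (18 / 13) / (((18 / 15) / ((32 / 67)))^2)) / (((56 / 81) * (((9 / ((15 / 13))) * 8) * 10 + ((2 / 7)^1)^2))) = -10717734321 / 114211651840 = -0.09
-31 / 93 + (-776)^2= 1806527 / 3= 602175.67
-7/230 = -0.03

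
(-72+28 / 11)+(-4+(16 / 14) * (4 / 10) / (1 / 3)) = -27752 / 385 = -72.08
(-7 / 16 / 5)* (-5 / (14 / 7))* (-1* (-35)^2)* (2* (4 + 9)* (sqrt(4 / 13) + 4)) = -111475 / 4 - 8575* sqrt(13) / 8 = -31733.45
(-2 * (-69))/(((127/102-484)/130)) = -1829880/49241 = -37.16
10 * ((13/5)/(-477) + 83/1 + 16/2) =434044/477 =909.95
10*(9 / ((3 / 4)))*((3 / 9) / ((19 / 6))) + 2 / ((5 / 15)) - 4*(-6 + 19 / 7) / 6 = 8308 / 399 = 20.82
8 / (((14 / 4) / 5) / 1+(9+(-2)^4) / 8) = 320 / 153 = 2.09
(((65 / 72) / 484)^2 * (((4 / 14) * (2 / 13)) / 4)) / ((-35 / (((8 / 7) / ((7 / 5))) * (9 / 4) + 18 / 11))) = -845 / 222729667776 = -0.00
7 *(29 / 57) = 203 / 57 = 3.56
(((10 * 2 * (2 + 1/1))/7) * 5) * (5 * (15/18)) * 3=3750/7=535.71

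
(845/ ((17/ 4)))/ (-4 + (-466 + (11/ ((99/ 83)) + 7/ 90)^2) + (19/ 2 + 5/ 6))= -0.53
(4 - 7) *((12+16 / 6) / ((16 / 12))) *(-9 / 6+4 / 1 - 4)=99 / 2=49.50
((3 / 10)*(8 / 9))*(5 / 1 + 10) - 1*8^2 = -60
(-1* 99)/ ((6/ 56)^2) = -8624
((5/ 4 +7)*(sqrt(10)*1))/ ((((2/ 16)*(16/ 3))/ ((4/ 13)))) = 99*sqrt(10)/ 26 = 12.04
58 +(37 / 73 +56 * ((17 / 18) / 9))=380699 / 5913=64.38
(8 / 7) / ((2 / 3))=1.71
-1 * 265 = -265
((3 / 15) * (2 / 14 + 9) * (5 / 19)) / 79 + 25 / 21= 1.20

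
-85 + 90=5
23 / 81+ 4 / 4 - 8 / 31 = 2576 / 2511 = 1.03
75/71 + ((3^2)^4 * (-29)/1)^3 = -489060351531692664/71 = -6888173965235107.94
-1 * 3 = -3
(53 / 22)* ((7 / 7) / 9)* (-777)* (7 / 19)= -96089 / 1254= -76.63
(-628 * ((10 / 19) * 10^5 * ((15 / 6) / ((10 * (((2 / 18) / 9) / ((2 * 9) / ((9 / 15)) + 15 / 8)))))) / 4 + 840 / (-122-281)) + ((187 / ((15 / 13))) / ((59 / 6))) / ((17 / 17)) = -12047638685448616 / 2258815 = -5333610182.97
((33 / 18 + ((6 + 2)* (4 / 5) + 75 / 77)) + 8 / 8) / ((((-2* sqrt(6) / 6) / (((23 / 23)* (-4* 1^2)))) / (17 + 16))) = 23579* sqrt(6) / 35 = 1650.19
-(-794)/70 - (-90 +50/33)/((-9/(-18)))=217501/1155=188.31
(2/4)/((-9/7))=-7/18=-0.39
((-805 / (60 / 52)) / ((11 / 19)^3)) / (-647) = 14355887 / 2583471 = 5.56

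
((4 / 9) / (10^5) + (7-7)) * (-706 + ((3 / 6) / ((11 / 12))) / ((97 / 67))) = -7529 / 2400750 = -0.00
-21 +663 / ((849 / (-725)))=-166168 / 283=-587.17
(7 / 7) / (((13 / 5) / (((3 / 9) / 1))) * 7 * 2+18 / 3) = 5 / 576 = 0.01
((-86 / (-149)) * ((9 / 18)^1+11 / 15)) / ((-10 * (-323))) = 1591 / 7219050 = 0.00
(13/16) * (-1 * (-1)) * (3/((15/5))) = 0.81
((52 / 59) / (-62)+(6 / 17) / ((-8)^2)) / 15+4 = 59689903 / 14924640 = 4.00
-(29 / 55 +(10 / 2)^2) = -1404 / 55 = -25.53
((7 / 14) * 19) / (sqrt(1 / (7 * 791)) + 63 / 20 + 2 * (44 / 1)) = 1917850690 / 18401272273-26600 * sqrt(113) / 18401272273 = 0.10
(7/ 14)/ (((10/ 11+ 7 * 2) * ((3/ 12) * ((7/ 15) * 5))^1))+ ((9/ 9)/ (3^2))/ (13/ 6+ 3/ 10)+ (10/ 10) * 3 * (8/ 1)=1535669/ 63714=24.10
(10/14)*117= 585/7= 83.57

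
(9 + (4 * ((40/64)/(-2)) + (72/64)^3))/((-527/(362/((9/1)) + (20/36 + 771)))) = -17158141/1214208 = -14.13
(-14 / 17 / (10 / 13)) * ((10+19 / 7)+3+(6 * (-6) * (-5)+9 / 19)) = -339209 / 1615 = -210.04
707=707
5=5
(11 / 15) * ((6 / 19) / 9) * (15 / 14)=11 / 399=0.03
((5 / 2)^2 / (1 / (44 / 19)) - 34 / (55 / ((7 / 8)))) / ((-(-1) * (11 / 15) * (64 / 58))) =5066793 / 294272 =17.22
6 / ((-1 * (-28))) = 3 / 14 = 0.21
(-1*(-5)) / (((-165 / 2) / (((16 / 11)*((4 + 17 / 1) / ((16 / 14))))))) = -196 / 121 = -1.62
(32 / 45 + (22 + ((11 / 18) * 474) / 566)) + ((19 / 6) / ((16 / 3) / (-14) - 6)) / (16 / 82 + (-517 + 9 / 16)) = 894755170709 / 38527424730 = 23.22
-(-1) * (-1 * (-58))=58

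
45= 45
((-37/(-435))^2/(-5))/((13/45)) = -1369/273325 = -0.01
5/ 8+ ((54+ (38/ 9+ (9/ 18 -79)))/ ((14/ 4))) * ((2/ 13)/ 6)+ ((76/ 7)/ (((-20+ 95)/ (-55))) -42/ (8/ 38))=-20342531/ 98280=-206.99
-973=-973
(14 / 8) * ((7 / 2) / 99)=0.06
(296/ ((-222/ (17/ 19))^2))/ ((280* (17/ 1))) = 17/ 16829820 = 0.00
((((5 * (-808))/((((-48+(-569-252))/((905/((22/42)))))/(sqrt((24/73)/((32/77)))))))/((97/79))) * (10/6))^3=5500767305617665375000000 * sqrt(16863)/783293186492267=911940167004.20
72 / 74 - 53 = -1925 / 37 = -52.03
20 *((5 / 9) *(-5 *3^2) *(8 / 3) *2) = -8000 / 3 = -2666.67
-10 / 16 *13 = -65 / 8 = -8.12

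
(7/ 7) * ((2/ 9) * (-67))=-134/ 9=-14.89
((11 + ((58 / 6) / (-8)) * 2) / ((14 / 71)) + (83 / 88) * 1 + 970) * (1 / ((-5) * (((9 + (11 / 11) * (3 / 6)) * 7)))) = -937373 / 307230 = -3.05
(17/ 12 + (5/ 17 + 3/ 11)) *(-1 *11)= -4451/ 204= -21.82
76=76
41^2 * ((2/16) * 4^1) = 1681/2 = 840.50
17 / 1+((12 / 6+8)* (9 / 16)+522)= 4357 / 8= 544.62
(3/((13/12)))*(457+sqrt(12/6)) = 36*sqrt(2)/13+16452/13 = 1269.45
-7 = -7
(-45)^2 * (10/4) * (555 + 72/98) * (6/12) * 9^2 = 22332823875/196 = 113942978.95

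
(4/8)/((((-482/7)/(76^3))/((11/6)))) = -4225144/723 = -5843.91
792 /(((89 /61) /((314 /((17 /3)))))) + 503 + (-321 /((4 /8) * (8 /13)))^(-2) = 805758916189255 /26347274577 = 30582.25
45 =45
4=4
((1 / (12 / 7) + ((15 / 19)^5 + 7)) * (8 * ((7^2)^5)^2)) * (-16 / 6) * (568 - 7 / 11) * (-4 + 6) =-15240136610995797806203.70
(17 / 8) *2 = 17 / 4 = 4.25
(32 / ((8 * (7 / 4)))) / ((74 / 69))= 552 / 259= 2.13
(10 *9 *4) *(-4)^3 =-23040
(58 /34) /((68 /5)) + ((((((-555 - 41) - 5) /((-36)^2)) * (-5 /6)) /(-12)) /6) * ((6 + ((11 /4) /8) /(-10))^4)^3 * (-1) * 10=406858558429673916137718757501130616548291209 /3730923348665473962250076160000000000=109050366.47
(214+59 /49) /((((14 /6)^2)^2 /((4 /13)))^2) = 1106971920 /47738317081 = 0.02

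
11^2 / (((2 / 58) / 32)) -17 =112271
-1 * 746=-746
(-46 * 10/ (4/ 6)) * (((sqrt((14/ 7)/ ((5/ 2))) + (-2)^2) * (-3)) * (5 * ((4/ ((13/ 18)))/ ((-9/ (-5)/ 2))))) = 331200 * sqrt(5)/ 13 + 3312000/ 13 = 311737.36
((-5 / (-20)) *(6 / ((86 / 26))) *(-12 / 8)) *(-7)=819 / 172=4.76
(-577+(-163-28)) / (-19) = 768 / 19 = 40.42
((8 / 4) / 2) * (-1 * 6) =-6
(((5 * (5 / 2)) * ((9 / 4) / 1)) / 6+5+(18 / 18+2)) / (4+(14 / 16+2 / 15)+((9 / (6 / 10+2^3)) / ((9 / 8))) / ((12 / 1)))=18705 / 7498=2.49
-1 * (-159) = 159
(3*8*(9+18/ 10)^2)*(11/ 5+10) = 4269024/ 125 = 34152.19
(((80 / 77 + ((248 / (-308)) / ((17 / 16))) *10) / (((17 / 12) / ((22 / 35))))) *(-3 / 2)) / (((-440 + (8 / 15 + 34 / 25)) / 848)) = -1959897600 / 232651069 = -8.42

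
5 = 5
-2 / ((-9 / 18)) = 4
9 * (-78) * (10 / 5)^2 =-2808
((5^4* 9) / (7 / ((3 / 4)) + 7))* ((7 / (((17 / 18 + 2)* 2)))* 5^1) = 2046.83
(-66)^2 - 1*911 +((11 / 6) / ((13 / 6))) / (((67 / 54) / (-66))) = 3399.99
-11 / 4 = -2.75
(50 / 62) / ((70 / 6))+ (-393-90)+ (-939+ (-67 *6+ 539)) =-278830 / 217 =-1284.93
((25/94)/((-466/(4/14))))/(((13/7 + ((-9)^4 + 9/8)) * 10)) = -10/4025401433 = -0.00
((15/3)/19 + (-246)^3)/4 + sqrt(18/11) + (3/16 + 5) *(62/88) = -49781864217/13376 + 3 *sqrt(22)/11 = -3721729.00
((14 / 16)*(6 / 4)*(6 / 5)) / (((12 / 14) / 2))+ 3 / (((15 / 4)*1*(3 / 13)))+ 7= 1697 / 120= 14.14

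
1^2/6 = 1/6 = 0.17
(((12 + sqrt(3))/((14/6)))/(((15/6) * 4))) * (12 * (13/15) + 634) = 4833 * sqrt(3)/175 + 57996/175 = 379.24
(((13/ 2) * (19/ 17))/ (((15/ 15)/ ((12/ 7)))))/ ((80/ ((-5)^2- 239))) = -79287/ 2380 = -33.31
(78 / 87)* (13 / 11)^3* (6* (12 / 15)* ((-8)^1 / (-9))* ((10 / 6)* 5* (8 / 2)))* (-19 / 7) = -1389207040 / 2431737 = -571.28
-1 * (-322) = 322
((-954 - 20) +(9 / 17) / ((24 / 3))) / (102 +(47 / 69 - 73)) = -9139395 / 278528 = -32.81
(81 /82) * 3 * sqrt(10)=243 * sqrt(10) /82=9.37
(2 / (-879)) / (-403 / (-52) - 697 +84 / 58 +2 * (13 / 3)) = 232 / 69247327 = 0.00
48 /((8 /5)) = 30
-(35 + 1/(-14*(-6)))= -2941/84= -35.01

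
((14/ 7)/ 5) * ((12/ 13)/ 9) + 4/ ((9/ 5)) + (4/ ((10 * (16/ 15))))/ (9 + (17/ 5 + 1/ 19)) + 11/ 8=781141/ 212940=3.67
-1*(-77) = 77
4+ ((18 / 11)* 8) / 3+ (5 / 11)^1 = 97 / 11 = 8.82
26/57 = 0.46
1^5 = 1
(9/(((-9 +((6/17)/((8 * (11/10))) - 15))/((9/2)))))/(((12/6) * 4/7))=-35343/23896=-1.48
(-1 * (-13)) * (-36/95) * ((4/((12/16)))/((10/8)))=-9984/475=-21.02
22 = 22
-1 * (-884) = 884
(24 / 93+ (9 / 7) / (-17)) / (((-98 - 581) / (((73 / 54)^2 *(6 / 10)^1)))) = -3586417 / 12173478660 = -0.00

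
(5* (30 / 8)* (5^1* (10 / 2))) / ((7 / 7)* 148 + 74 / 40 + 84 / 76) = 59375 / 19121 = 3.11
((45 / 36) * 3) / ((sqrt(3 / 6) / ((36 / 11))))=135 * sqrt(2) / 11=17.36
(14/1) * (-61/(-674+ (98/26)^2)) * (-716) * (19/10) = -981705452/557525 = -1760.83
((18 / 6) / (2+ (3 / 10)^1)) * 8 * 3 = 31.30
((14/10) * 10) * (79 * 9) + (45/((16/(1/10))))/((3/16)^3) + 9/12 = 119969/12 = 9997.42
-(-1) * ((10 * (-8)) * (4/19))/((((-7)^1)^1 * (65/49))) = 448/247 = 1.81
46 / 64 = 23 / 32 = 0.72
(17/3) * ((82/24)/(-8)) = -2.42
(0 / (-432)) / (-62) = 0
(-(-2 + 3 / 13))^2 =529 / 169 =3.13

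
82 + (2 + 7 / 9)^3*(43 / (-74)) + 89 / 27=3929519 / 53946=72.84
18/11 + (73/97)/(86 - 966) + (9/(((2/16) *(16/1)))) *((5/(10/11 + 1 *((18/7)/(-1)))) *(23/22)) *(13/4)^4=-1102798253531/699269120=-1577.07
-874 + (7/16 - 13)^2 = -716.18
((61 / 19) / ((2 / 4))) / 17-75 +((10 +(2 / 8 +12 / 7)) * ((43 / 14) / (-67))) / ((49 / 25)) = -464706549 / 6204184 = -74.90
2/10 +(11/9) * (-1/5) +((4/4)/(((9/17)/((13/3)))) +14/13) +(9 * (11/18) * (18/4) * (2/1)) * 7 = 1248569/3510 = 355.72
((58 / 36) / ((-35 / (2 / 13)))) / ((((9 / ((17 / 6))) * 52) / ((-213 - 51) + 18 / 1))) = 20213 / 1916460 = 0.01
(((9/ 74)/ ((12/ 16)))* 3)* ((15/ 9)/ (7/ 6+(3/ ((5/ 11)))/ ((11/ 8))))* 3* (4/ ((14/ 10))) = 54000/ 46361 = 1.16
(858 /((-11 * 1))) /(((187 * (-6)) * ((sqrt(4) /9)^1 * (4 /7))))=819 /1496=0.55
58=58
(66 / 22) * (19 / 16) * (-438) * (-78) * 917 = 446429529 / 4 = 111607382.25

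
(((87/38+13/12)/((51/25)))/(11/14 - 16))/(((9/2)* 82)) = -134575/456962958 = -0.00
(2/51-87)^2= 19669225/2601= 7562.18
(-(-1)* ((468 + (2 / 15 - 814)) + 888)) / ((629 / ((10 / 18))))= 0.48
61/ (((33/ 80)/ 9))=14640/ 11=1330.91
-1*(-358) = 358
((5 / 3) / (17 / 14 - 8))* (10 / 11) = -0.22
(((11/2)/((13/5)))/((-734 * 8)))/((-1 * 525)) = 11/16030560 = 0.00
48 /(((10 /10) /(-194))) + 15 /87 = -9311.83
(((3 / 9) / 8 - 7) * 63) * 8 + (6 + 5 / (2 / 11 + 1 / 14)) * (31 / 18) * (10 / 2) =-1153147 / 351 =-3285.32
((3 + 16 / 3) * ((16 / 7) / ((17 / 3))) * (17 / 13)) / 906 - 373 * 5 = -76880695 / 41223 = -1865.00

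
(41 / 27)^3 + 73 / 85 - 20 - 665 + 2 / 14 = -7969559662 / 11711385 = -680.50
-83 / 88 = -0.94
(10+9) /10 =19 /10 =1.90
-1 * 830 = -830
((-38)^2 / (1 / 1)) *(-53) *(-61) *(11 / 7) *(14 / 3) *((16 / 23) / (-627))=-7862656 / 207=-37983.85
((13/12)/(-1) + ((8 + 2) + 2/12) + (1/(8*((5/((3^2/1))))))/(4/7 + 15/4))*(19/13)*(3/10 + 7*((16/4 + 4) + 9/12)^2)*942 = 6744439.68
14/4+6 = 19/2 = 9.50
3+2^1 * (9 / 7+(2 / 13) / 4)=514 / 91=5.65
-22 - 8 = -30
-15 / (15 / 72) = -72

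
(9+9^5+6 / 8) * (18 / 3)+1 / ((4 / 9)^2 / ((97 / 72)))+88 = 45369257 / 128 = 354447.32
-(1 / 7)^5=-1 / 16807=-0.00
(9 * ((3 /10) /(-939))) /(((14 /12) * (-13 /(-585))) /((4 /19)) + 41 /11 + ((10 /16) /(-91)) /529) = -0.00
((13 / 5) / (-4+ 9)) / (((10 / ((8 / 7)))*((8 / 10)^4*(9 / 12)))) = 65 / 336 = 0.19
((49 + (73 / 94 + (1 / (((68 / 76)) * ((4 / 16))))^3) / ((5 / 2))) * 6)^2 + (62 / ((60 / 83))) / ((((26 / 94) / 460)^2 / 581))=93144533345813744039912488 / 675829604748675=137822511312.53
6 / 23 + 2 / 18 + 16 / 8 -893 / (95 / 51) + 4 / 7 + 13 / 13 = -3444683 / 7245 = -475.46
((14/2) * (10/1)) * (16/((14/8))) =640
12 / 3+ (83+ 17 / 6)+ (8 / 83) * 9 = 45169 / 498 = 90.70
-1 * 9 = -9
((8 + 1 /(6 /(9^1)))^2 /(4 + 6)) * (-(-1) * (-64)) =-2888 /5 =-577.60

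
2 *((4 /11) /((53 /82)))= 1.13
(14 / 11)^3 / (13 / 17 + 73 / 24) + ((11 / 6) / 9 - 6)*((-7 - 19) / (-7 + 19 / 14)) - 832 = -858.17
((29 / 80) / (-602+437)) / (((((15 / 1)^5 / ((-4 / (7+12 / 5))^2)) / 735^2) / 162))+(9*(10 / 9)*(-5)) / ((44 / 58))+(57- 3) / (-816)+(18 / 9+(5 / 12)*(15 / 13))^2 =-8358739481119 / 139622054000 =-59.87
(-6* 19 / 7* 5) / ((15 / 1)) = -38 / 7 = -5.43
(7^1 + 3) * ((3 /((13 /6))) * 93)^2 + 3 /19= 532432947 /3211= 165815.31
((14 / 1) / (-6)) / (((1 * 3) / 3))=-7 / 3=-2.33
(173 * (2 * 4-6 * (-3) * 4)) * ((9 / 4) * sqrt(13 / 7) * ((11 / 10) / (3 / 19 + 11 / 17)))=5532021 * sqrt(91) / 910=57991.34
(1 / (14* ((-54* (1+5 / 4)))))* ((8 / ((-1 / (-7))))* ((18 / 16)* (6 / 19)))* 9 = -2 / 19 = -0.11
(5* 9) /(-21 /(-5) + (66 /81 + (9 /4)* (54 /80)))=7776 /1129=6.89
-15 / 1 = -15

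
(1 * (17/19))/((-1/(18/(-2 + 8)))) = -51/19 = -2.68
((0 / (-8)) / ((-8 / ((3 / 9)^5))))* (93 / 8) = 0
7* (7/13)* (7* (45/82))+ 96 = 117771/1066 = 110.48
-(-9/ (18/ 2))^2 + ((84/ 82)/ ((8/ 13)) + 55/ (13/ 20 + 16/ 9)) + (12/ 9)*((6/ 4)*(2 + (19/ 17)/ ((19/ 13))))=35147753/ 1218356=28.85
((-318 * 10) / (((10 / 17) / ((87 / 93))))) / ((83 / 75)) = -11758050 / 2573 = -4569.78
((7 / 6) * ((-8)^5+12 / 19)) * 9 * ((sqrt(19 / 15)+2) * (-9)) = 3922254 * sqrt(285) / 19+117667620 / 19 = 9678046.76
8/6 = 4/3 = 1.33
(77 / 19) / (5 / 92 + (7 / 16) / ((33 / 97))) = 935088 / 309263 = 3.02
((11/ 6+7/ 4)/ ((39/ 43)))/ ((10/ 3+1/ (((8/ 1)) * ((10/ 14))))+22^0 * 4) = 18490/ 35139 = 0.53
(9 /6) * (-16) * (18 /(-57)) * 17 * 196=479808 /19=25253.05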